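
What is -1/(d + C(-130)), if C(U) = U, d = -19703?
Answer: 1/19833 ≈ 5.0421e-5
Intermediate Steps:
-1/(d + C(-130)) = -1/(-19703 - 130) = -1/(-19833) = -1*(-1/19833) = 1/19833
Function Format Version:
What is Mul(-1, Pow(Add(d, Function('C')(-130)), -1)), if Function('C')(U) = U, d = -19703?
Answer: Rational(1, 19833) ≈ 5.0421e-5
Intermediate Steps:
Mul(-1, Pow(Add(d, Function('C')(-130)), -1)) = Mul(-1, Pow(Add(-19703, -130), -1)) = Mul(-1, Pow(-19833, -1)) = Mul(-1, Rational(-1, 19833)) = Rational(1, 19833)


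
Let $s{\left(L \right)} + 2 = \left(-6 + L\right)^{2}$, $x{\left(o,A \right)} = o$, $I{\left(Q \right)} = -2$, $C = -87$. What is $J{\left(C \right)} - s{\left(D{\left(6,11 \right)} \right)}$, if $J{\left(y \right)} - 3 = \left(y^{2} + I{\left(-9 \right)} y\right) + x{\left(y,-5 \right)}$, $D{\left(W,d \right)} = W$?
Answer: $7661$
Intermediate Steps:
$J{\left(y \right)} = 3 + y^{2} - y$ ($J{\left(y \right)} = 3 + \left(\left(y^{2} - 2 y\right) + y\right) = 3 + \left(y^{2} - y\right) = 3 + y^{2} - y$)
$s{\left(L \right)} = -2 + \left(-6 + L\right)^{2}$
$J{\left(C \right)} - s{\left(D{\left(6,11 \right)} \right)} = \left(3 + \left(-87\right)^{2} - -87\right) - \left(-2 + \left(-6 + 6\right)^{2}\right) = \left(3 + 7569 + 87\right) - \left(-2 + 0^{2}\right) = 7659 - \left(-2 + 0\right) = 7659 - -2 = 7659 + 2 = 7661$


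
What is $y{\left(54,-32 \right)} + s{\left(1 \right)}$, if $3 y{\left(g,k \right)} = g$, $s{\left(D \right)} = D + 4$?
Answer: $23$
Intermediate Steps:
$s{\left(D \right)} = 4 + D$
$y{\left(g,k \right)} = \frac{g}{3}$
$y{\left(54,-32 \right)} + s{\left(1 \right)} = \frac{1}{3} \cdot 54 + \left(4 + 1\right) = 18 + 5 = 23$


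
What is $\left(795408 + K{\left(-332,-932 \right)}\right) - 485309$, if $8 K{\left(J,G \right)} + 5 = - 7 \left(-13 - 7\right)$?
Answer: $\frac{2480927}{8} \approx 3.1012 \cdot 10^{5}$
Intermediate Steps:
$K{\left(J,G \right)} = \frac{135}{8}$ ($K{\left(J,G \right)} = - \frac{5}{8} + \frac{\left(-7\right) \left(-13 - 7\right)}{8} = - \frac{5}{8} + \frac{\left(-7\right) \left(-20\right)}{8} = - \frac{5}{8} + \frac{1}{8} \cdot 140 = - \frac{5}{8} + \frac{35}{2} = \frac{135}{8}$)
$\left(795408 + K{\left(-332,-932 \right)}\right) - 485309 = \left(795408 + \frac{135}{8}\right) - 485309 = \frac{6363399}{8} - 485309 = \frac{2480927}{8}$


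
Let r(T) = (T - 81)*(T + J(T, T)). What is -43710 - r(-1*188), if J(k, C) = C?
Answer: -144854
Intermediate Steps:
r(T) = 2*T*(-81 + T) (r(T) = (T - 81)*(T + T) = (-81 + T)*(2*T) = 2*T*(-81 + T))
-43710 - r(-1*188) = -43710 - 2*(-1*188)*(-81 - 1*188) = -43710 - 2*(-188)*(-81 - 188) = -43710 - 2*(-188)*(-269) = -43710 - 1*101144 = -43710 - 101144 = -144854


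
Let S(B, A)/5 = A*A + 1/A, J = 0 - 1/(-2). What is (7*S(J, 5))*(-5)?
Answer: -4410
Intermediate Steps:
J = ½ (J = 0 - 1*(-½) = 0 + ½ = ½ ≈ 0.50000)
S(B, A) = 5/A + 5*A² (S(B, A) = 5*(A*A + 1/A) = 5*(A² + 1/A) = 5*(1/A + A²) = 5/A + 5*A²)
(7*S(J, 5))*(-5) = (7*(5*(1 + 5³)/5))*(-5) = (7*(5*(⅕)*(1 + 125)))*(-5) = (7*(5*(⅕)*126))*(-5) = (7*126)*(-5) = 882*(-5) = -4410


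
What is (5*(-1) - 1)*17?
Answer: -102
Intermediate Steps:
(5*(-1) - 1)*17 = (-5 - 1)*17 = -6*17 = -102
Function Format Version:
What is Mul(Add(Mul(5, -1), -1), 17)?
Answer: -102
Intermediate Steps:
Mul(Add(Mul(5, -1), -1), 17) = Mul(Add(-5, -1), 17) = Mul(-6, 17) = -102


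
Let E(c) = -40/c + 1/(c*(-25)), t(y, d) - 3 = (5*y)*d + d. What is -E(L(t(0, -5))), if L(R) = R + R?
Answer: -1001/100 ≈ -10.010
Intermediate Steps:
t(y, d) = 3 + d + 5*d*y (t(y, d) = 3 + ((5*y)*d + d) = 3 + (5*d*y + d) = 3 + (d + 5*d*y) = 3 + d + 5*d*y)
L(R) = 2*R
E(c) = -1001/(25*c) (E(c) = -40/c - 1/25/c = -40/c - 1/(25*c) = -1001/(25*c))
-E(L(t(0, -5))) = -(-1001)/(25*(2*(3 - 5 + 5*(-5)*0))) = -(-1001)/(25*(2*(3 - 5 + 0))) = -(-1001)/(25*(2*(-2))) = -(-1001)/(25*(-4)) = -(-1001)*(-1)/(25*4) = -1*1001/100 = -1001/100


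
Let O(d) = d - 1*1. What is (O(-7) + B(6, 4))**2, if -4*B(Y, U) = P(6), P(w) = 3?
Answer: 1225/16 ≈ 76.563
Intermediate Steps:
B(Y, U) = -3/4 (B(Y, U) = -1/4*3 = -3/4)
O(d) = -1 + d (O(d) = d - 1 = -1 + d)
(O(-7) + B(6, 4))**2 = ((-1 - 7) - 3/4)**2 = (-8 - 3/4)**2 = (-35/4)**2 = 1225/16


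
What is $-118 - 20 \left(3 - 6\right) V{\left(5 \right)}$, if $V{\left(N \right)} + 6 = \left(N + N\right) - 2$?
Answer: $2$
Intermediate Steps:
$V{\left(N \right)} = -8 + 2 N$ ($V{\left(N \right)} = -6 + \left(\left(N + N\right) - 2\right) = -6 + \left(2 N - 2\right) = -6 + \left(-2 + 2 N\right) = -8 + 2 N$)
$-118 - 20 \left(3 - 6\right) V{\left(5 \right)} = -118 - 20 \left(3 - 6\right) \left(-8 + 2 \cdot 5\right) = -118 - 20 \left(- 3 \left(-8 + 10\right)\right) = -118 - 20 \left(\left(-3\right) 2\right) = -118 - -120 = -118 + 120 = 2$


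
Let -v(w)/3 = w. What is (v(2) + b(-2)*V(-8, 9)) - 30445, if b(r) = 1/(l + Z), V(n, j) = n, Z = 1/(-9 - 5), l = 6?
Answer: -2527545/83 ≈ -30452.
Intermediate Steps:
v(w) = -3*w
Z = -1/14 (Z = 1/(-14) = -1/14 ≈ -0.071429)
b(r) = 14/83 (b(r) = 1/(6 - 1/14) = 1/(83/14) = 14/83)
(v(2) + b(-2)*V(-8, 9)) - 30445 = (-3*2 + (14/83)*(-8)) - 30445 = (-6 - 112/83) - 30445 = -610/83 - 30445 = -2527545/83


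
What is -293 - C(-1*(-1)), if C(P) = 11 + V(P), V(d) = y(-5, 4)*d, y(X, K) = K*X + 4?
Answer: -288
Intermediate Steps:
y(X, K) = 4 + K*X
V(d) = -16*d (V(d) = (4 + 4*(-5))*d = (4 - 20)*d = -16*d)
C(P) = 11 - 16*P
-293 - C(-1*(-1)) = -293 - (11 - (-16)*(-1)) = -293 - (11 - 16*1) = -293 - (11 - 16) = -293 - 1*(-5) = -293 + 5 = -288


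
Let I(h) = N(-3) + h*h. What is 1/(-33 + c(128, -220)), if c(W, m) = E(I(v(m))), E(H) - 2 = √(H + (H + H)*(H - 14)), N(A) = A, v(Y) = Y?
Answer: 31/4683231538 + √4683232499/4683231538 ≈ 1.4619e-5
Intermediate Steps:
I(h) = -3 + h² (I(h) = -3 + h*h = -3 + h²)
E(H) = 2 + √(H + 2*H*(-14 + H)) (E(H) = 2 + √(H + (H + H)*(H - 14)) = 2 + √(H + (2*H)*(-14 + H)) = 2 + √(H + 2*H*(-14 + H)))
c(W, m) = 2 + √((-33 + 2*m²)*(-3 + m²)) (c(W, m) = 2 + √((-3 + m²)*(-27 + 2*(-3 + m²))) = 2 + √((-3 + m²)*(-27 + (-6 + 2*m²))) = 2 + √((-3 + m²)*(-33 + 2*m²)) = 2 + √((-33 + 2*m²)*(-3 + m²)))
1/(-33 + c(128, -220)) = 1/(-33 + (2 + √((-33 + 2*(-220)²)*(-3 + (-220)²)))) = 1/(-33 + (2 + √((-33 + 2*48400)*(-3 + 48400)))) = 1/(-33 + (2 + √((-33 + 96800)*48397))) = 1/(-33 + (2 + √(96767*48397))) = 1/(-33 + (2 + √4683232499)) = 1/(-31 + √4683232499)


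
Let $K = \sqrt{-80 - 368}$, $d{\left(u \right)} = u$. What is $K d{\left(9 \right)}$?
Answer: $72 i \sqrt{7} \approx 190.49 i$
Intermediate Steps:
$K = 8 i \sqrt{7}$ ($K = \sqrt{-448} = 8 i \sqrt{7} \approx 21.166 i$)
$K d{\left(9 \right)} = 8 i \sqrt{7} \cdot 9 = 72 i \sqrt{7}$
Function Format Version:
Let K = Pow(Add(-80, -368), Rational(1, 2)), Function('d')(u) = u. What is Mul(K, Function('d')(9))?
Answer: Mul(72, I, Pow(7, Rational(1, 2))) ≈ Mul(190.49, I)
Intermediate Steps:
K = Mul(8, I, Pow(7, Rational(1, 2))) (K = Pow(-448, Rational(1, 2)) = Mul(8, I, Pow(7, Rational(1, 2))) ≈ Mul(21.166, I))
Mul(K, Function('d')(9)) = Mul(Mul(8, I, Pow(7, Rational(1, 2))), 9) = Mul(72, I, Pow(7, Rational(1, 2)))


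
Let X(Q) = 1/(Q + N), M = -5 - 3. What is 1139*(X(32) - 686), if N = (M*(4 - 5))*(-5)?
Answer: -6251971/8 ≈ -7.8150e+5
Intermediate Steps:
M = -8
N = -40 (N = -8*(4 - 5)*(-5) = -8*(-1)*(-5) = 8*(-5) = -40)
X(Q) = 1/(-40 + Q) (X(Q) = 1/(Q - 40) = 1/(-40 + Q))
1139*(X(32) - 686) = 1139*(1/(-40 + 32) - 686) = 1139*(1/(-8) - 686) = 1139*(-⅛ - 686) = 1139*(-5489/8) = -6251971/8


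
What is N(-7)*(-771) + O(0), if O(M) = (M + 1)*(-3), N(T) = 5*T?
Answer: 26982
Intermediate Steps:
O(M) = -3 - 3*M (O(M) = (1 + M)*(-3) = -3 - 3*M)
N(-7)*(-771) + O(0) = (5*(-7))*(-771) + (-3 - 3*0) = -35*(-771) + (-3 + 0) = 26985 - 3 = 26982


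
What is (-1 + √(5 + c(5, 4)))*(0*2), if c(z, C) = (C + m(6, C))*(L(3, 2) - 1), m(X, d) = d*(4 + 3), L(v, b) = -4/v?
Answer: 0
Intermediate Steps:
m(X, d) = 7*d (m(X, d) = d*7 = 7*d)
c(z, C) = -56*C/3 (c(z, C) = (C + 7*C)*(-4/3 - 1) = (8*C)*(-4*⅓ - 1) = (8*C)*(-4/3 - 1) = (8*C)*(-7/3) = -56*C/3)
(-1 + √(5 + c(5, 4)))*(0*2) = (-1 + √(5 - 56/3*4))*(0*2) = (-1 + √(5 - 224/3))*0 = (-1 + √(-209/3))*0 = (-1 + I*√627/3)*0 = 0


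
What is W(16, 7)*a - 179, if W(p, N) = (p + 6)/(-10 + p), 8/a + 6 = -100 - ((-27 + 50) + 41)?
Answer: -45689/255 ≈ -179.17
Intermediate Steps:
a = -4/85 (a = 8/(-6 + (-100 - ((-27 + 50) + 41))) = 8/(-6 + (-100 - (23 + 41))) = 8/(-6 + (-100 - 1*64)) = 8/(-6 + (-100 - 64)) = 8/(-6 - 164) = 8/(-170) = 8*(-1/170) = -4/85 ≈ -0.047059)
W(p, N) = (6 + p)/(-10 + p)
W(16, 7)*a - 179 = ((6 + 16)/(-10 + 16))*(-4/85) - 179 = (22/6)*(-4/85) - 179 = ((⅙)*22)*(-4/85) - 179 = (11/3)*(-4/85) - 179 = -44/255 - 179 = -45689/255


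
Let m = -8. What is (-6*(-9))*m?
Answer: -432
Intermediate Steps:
(-6*(-9))*m = -6*(-9)*(-8) = 54*(-8) = -432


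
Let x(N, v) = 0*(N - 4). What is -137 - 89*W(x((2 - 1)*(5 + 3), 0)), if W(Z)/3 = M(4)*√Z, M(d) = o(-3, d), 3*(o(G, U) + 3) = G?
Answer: -137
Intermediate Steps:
o(G, U) = -3 + G/3
M(d) = -4 (M(d) = -3 + (⅓)*(-3) = -3 - 1 = -4)
x(N, v) = 0 (x(N, v) = 0*(-4 + N) = 0)
W(Z) = -12*√Z (W(Z) = 3*(-4*√Z) = -12*√Z)
-137 - 89*W(x((2 - 1)*(5 + 3), 0)) = -137 - (-1068)*√0 = -137 - (-1068)*0 = -137 - 89*0 = -137 + 0 = -137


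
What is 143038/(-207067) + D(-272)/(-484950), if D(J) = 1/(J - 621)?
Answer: -8849155162319/12810358213350 ≈ -0.69078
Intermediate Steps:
D(J) = 1/(-621 + J)
143038/(-207067) + D(-272)/(-484950) = 143038/(-207067) + 1/(-621 - 272*(-484950)) = 143038*(-1/207067) - 1/484950/(-893) = -20434/29581 - 1/893*(-1/484950) = -20434/29581 + 1/433060350 = -8849155162319/12810358213350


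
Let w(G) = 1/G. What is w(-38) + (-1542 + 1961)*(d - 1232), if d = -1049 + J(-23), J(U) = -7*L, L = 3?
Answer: -36652445/38 ≈ -9.6454e+5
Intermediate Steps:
J(U) = -21 (J(U) = -7*3 = -21)
d = -1070 (d = -1049 - 21 = -1070)
w(-38) + (-1542 + 1961)*(d - 1232) = 1/(-38) + (-1542 + 1961)*(-1070 - 1232) = -1/38 + 419*(-2302) = -1/38 - 964538 = -36652445/38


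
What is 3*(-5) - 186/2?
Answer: -108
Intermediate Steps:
3*(-5) - 186/2 = -15 - 186/2 = -15 - 31*3 = -15 - 93 = -108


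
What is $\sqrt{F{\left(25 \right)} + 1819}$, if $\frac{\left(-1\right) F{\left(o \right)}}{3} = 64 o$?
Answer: $i \sqrt{2981} \approx 54.599 i$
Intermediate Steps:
$F{\left(o \right)} = - 192 o$ ($F{\left(o \right)} = - 3 \cdot 64 o = - 192 o$)
$\sqrt{F{\left(25 \right)} + 1819} = \sqrt{\left(-192\right) 25 + 1819} = \sqrt{-4800 + 1819} = \sqrt{-2981} = i \sqrt{2981}$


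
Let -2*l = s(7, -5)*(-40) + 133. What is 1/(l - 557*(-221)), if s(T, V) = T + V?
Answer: 2/246141 ≈ 8.1254e-6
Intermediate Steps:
l = -53/2 (l = -((7 - 5)*(-40) + 133)/2 = -(2*(-40) + 133)/2 = -(-80 + 133)/2 = -1/2*53 = -53/2 ≈ -26.500)
1/(l - 557*(-221)) = 1/(-53/2 - 557*(-221)) = 1/(-53/2 + 123097) = 1/(246141/2) = 2/246141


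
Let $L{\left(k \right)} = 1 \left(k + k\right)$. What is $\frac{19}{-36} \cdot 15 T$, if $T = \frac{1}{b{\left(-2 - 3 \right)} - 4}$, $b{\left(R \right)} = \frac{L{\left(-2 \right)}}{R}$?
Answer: $\frac{475}{192} \approx 2.474$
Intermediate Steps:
$L{\left(k \right)} = 2 k$ ($L{\left(k \right)} = 1 \cdot 2 k = 2 k$)
$b{\left(R \right)} = - \frac{4}{R}$ ($b{\left(R \right)} = \frac{2 \left(-2\right)}{R} = - \frac{4}{R}$)
$T = - \frac{5}{16}$ ($T = \frac{1}{- \frac{4}{-2 - 3} - 4} = \frac{1}{- \frac{4}{-5} - 4} = \frac{1}{\left(-4\right) \left(- \frac{1}{5}\right) - 4} = \frac{1}{\frac{4}{5} - 4} = \frac{1}{- \frac{16}{5}} = - \frac{5}{16} \approx -0.3125$)
$\frac{19}{-36} \cdot 15 T = \frac{19}{-36} \cdot 15 \left(- \frac{5}{16}\right) = 19 \left(- \frac{1}{36}\right) 15 \left(- \frac{5}{16}\right) = \left(- \frac{19}{36}\right) 15 \left(- \frac{5}{16}\right) = \left(- \frac{95}{12}\right) \left(- \frac{5}{16}\right) = \frac{475}{192}$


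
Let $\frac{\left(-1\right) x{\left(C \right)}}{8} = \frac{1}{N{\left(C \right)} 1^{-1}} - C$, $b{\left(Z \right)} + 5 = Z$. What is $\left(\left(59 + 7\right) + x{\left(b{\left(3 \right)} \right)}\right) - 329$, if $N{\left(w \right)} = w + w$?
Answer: $-277$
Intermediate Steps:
$b{\left(Z \right)} = -5 + Z$
$N{\left(w \right)} = 2 w$
$x{\left(C \right)} = - \frac{4}{C} + 8 C$ ($x{\left(C \right)} = - 8 \left(\frac{1}{2 C 1^{-1}} - C\right) = - 8 \left(\frac{1}{2 C 1} - C\right) = - 8 \left(\frac{1}{2 C} - C\right) = - \frac{4}{C} + 8 C$)
$\left(\left(59 + 7\right) + x{\left(b{\left(3 \right)} \right)}\right) - 329 = \left(\left(59 + 7\right) + \left(- \frac{4}{-5 + 3} + 8 \left(-5 + 3\right)\right)\right) - 329 = \left(66 + \left(- \frac{4}{-2} + 8 \left(-2\right)\right)\right) - 329 = \left(66 - 14\right) - 329 = 52 - 329 = -277$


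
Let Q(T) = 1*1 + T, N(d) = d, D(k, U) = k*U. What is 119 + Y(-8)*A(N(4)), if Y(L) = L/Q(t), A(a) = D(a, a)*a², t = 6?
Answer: -1215/7 ≈ -173.57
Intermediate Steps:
D(k, U) = U*k
Q(T) = 1 + T
A(a) = a⁴ (A(a) = (a*a)*a² = a²*a² = a⁴)
Y(L) = L/7 (Y(L) = L/(1 + 6) = L/7)
119 + Y(-8)*A(N(4)) = 119 + ((⅐)*(-8))*4⁴ = 119 - 8/7*256 = 119 - 2048/7 = -1215/7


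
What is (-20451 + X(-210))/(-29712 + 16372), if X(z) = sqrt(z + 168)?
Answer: 20451/13340 - I*sqrt(42)/13340 ≈ 1.5331 - 0.00048581*I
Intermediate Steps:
X(z) = sqrt(168 + z)
(-20451 + X(-210))/(-29712 + 16372) = (-20451 + sqrt(168 - 210))/(-29712 + 16372) = (-20451 + sqrt(-42))/(-13340) = (-20451 + I*sqrt(42))*(-1/13340) = 20451/13340 - I*sqrt(42)/13340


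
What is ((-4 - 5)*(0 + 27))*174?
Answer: -42282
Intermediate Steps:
((-4 - 5)*(0 + 27))*174 = -9*27*174 = -243*174 = -42282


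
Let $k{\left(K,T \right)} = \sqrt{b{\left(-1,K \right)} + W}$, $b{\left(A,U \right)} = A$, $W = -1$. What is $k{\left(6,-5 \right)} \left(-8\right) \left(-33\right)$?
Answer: $264 i \sqrt{2} \approx 373.35 i$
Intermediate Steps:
$k{\left(K,T \right)} = i \sqrt{2}$ ($k{\left(K,T \right)} = \sqrt{-1 - 1} = \sqrt{-2} = i \sqrt{2}$)
$k{\left(6,-5 \right)} \left(-8\right) \left(-33\right) = i \sqrt{2} \left(-8\right) \left(-33\right) = - 8 i \sqrt{2} \left(-33\right) = 264 i \sqrt{2}$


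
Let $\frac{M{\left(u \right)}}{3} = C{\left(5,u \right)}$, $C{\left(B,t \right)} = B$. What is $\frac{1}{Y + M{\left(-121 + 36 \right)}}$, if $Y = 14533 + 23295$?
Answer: $\frac{1}{37843} \approx 2.6425 \cdot 10^{-5}$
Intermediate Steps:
$M{\left(u \right)} = 15$ ($M{\left(u \right)} = 3 \cdot 5 = 15$)
$Y = 37828$
$\frac{1}{Y + M{\left(-121 + 36 \right)}} = \frac{1}{37828 + 15} = \frac{1}{37843}$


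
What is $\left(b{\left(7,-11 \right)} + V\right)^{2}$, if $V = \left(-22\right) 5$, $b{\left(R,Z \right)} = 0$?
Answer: $12100$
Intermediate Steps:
$V = -110$
$\left(b{\left(7,-11 \right)} + V\right)^{2} = \left(0 - 110\right)^{2} = \left(-110\right)^{2} = 12100$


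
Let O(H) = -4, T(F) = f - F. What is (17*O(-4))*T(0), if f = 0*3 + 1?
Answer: -68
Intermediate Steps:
f = 1 (f = 0 + 1 = 1)
T(F) = 1 - F
(17*O(-4))*T(0) = (17*(-4))*(1 - 1*0) = -68*(1 + 0) = -68*1 = -68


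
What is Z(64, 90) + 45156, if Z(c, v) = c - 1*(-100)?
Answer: 45320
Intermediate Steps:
Z(c, v) = 100 + c (Z(c, v) = c + 100 = 100 + c)
Z(64, 90) + 45156 = (100 + 64) + 45156 = 164 + 45156 = 45320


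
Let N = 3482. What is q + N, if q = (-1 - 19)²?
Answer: 3882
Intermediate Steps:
q = 400 (q = (-20)² = 400)
q + N = 400 + 3482 = 3882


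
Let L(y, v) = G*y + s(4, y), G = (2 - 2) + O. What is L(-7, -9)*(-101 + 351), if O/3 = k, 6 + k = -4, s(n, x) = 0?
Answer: 52500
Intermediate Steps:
k = -10 (k = -6 - 4 = -10)
O = -30 (O = 3*(-10) = -30)
G = -30 (G = (2 - 2) - 30 = 0 - 30 = -30)
L(y, v) = -30*y (L(y, v) = -30*y + 0 = -30*y)
L(-7, -9)*(-101 + 351) = (-30*(-7))*(-101 + 351) = 210*250 = 52500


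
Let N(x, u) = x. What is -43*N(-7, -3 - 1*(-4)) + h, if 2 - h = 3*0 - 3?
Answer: 306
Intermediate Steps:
h = 5 (h = 2 - (3*0 - 3) = 2 - (0 - 3) = 2 - 1*(-3) = 2 + 3 = 5)
-43*N(-7, -3 - 1*(-4)) + h = -43*(-7) + 5 = 301 + 5 = 306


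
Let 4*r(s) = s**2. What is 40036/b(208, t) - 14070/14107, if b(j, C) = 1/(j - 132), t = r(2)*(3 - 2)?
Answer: 42923862682/14107 ≈ 3.0427e+6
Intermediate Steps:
r(s) = s**2/4
t = 1 (t = ((1/4)*2**2)*(3 - 2) = ((1/4)*4)*1 = 1*1 = 1)
b(j, C) = 1/(-132 + j)
40036/b(208, t) - 14070/14107 = 40036/(1/(-132 + 208)) - 14070/14107 = 40036/(1/76) - 14070*1/14107 = 40036/(1/76) - 14070/14107 = 40036*76 - 14070/14107 = 3042736 - 14070/14107 = 42923862682/14107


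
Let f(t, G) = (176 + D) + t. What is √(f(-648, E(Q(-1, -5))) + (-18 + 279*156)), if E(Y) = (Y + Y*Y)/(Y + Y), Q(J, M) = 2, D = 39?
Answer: √43073 ≈ 207.54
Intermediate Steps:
E(Y) = (Y + Y²)/(2*Y) (E(Y) = (Y + Y²)/((2*Y)) = (Y + Y²)*(1/(2*Y)) = (Y + Y²)/(2*Y))
f(t, G) = 215 + t (f(t, G) = (176 + 39) + t = 215 + t)
√(f(-648, E(Q(-1, -5))) + (-18 + 279*156)) = √((215 - 648) + (-18 + 279*156)) = √(-433 + (-18 + 43524)) = √(-433 + 43506) = √43073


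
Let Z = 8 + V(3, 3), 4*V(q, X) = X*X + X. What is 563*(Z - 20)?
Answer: -5067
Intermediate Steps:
V(q, X) = X/4 + X²/4 (V(q, X) = (X*X + X)/4 = (X² + X)/4 = (X + X²)/4 = X/4 + X²/4)
Z = 11 (Z = 8 + (¼)*3*(1 + 3) = 8 + (¼)*3*4 = 8 + 3 = 11)
563*(Z - 20) = 563*(11 - 20) = 563*(-9) = -5067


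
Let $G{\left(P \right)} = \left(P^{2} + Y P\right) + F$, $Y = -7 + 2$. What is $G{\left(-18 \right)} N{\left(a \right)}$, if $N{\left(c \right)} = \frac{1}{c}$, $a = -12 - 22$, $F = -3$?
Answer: $- \frac{411}{34} \approx -12.088$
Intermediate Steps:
$a = -34$ ($a = -12 - 22 = -34$)
$Y = -5$
$G{\left(P \right)} = -3 + P^{2} - 5 P$ ($G{\left(P \right)} = \left(P^{2} - 5 P\right) - 3 = -3 + P^{2} - 5 P$)
$G{\left(-18 \right)} N{\left(a \right)} = \frac{-3 + \left(-18\right)^{2} - -90}{-34} = \left(-3 + 324 + 90\right) \left(- \frac{1}{34}\right) = 411 \left(- \frac{1}{34}\right) = - \frac{411}{34}$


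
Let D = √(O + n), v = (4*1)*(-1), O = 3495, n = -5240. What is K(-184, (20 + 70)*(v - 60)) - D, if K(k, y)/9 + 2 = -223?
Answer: -2025 - I*√1745 ≈ -2025.0 - 41.773*I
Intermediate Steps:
v = -4 (v = 4*(-1) = -4)
K(k, y) = -2025 (K(k, y) = -18 + 9*(-223) = -18 - 2007 = -2025)
D = I*√1745 (D = √(3495 - 5240) = √(-1745) = I*√1745 ≈ 41.773*I)
K(-184, (20 + 70)*(v - 60)) - D = -2025 - I*√1745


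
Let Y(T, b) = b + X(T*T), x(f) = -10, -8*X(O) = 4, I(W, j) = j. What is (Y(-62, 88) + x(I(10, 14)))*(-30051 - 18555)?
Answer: -3766965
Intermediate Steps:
X(O) = -½ (X(O) = -⅛*4 = -½)
Y(T, b) = -½ + b (Y(T, b) = b - ½ = -½ + b)
(Y(-62, 88) + x(I(10, 14)))*(-30051 - 18555) = ((-½ + 88) - 10)*(-30051 - 18555) = (175/2 - 10)*(-48606) = (155/2)*(-48606) = -3766965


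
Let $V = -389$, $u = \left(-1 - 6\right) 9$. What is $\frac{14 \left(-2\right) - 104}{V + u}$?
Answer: $\frac{33}{113} \approx 0.29204$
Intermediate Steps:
$u = -63$ ($u = \left(-7\right) 9 = -63$)
$\frac{14 \left(-2\right) - 104}{V + u} = \frac{14 \left(-2\right) - 104}{-389 - 63} = \frac{-28 - 104}{-452} = \left(-132\right) \left(- \frac{1}{452}\right) = \frac{33}{113}$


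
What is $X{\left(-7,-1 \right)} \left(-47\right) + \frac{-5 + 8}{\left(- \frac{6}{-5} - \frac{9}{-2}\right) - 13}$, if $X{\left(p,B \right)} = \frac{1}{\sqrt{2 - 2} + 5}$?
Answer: $- \frac{3581}{365} \approx -9.811$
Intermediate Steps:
$X{\left(p,B \right)} = \frac{1}{5}$ ($X{\left(p,B \right)} = \frac{1}{\sqrt{0} + 5} = \frac{1}{0 + 5} = \frac{1}{5}$)
$X{\left(-7,-1 \right)} \left(-47\right) + \frac{-5 + 8}{\left(- \frac{6}{-5} - \frac{9}{-2}\right) - 13} = \frac{1}{5} \left(-47\right) + \frac{-5 + 8}{\left(- \frac{6}{-5} - \frac{9}{-2}\right) - 13} = - \frac{47}{5} + \frac{3}{\left(\left(-6\right) \left(- \frac{1}{5}\right) - - \frac{9}{2}\right) - 13} = - \frac{47}{5} + \frac{3}{\left(\frac{6}{5} + \frac{9}{2}\right) - 13} = - \frac{47}{5} + \frac{3}{\frac{57}{10} - 13} = - \frac{47}{5} + \frac{3}{- \frac{73}{10}} = - \frac{47}{5} + 3 \left(- \frac{10}{73}\right) = - \frac{47}{5} - \frac{30}{73} = - \frac{3581}{365}$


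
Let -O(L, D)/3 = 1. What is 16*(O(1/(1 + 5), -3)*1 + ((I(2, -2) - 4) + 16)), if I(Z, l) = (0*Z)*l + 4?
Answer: 208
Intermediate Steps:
I(Z, l) = 4 (I(Z, l) = 0*l + 4 = 0 + 4 = 4)
O(L, D) = -3 (O(L, D) = -3*1 = -3)
16*(O(1/(1 + 5), -3)*1 + ((I(2, -2) - 4) + 16)) = 16*(-3*1 + ((4 - 4) + 16)) = 16*(-3 + (0 + 16)) = 16*(-3 + 16) = 16*13 = 208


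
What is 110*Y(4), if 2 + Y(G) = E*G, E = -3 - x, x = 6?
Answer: -4180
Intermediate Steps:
E = -9 (E = -3 - 1*6 = -3 - 6 = -9)
Y(G) = -2 - 9*G
110*Y(4) = 110*(-2 - 9*4) = 110*(-2 - 36) = 110*(-38) = -4180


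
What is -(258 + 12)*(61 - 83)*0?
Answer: 0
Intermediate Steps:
-(258 + 12)*(61 - 83)*0 = -270*(-22)*0 = -(-5940)*0 = -1*0 = 0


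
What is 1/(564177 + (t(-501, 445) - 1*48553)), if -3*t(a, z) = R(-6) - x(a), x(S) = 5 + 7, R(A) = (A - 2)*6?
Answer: 1/515644 ≈ 1.9393e-6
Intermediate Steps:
R(A) = -12 + 6*A (R(A) = (-2 + A)*6 = -12 + 6*A)
x(S) = 12
t(a, z) = 20 (t(a, z) = -((-12 + 6*(-6)) - 1*12)/3 = -((-12 - 36) - 12)/3 = -(-48 - 12)/3 = -⅓*(-60) = 20)
1/(564177 + (t(-501, 445) - 1*48553)) = 1/(564177 + (20 - 1*48553)) = 1/(564177 + (20 - 48553)) = 1/(564177 - 48533) = 1/515644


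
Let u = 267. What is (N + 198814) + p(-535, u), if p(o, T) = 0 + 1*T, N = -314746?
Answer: -115665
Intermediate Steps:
p(o, T) = T (p(o, T) = 0 + T = T)
(N + 198814) + p(-535, u) = (-314746 + 198814) + 267 = -115932 + 267 = -115665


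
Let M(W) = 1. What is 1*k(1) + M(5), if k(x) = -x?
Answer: 0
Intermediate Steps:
1*k(1) + M(5) = 1*(-1*1) + 1 = 1*(-1) + 1 = -1 + 1 = 0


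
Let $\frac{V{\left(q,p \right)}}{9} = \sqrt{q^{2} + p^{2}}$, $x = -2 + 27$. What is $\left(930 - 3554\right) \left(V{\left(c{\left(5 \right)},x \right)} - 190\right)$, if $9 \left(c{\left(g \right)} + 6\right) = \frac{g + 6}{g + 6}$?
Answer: $498560 - 2624 \sqrt{53434} \approx -1.08 \cdot 10^{5}$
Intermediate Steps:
$x = 25$
$c{\left(g \right)} = - \frac{53}{9}$ ($c{\left(g \right)} = -6 + \frac{\left(g + 6\right) \frac{1}{g + 6}}{9} = -6 + \frac{\left(6 + g\right) \frac{1}{6 + g}}{9} = -6 + \frac{1}{9} \cdot 1 = -6 + \frac{1}{9} = - \frac{53}{9}$)
$V{\left(q,p \right)} = 9 \sqrt{p^{2} + q^{2}}$ ($V{\left(q,p \right)} = 9 \sqrt{q^{2} + p^{2}} = 9 \sqrt{p^{2} + q^{2}}$)
$\left(930 - 3554\right) \left(V{\left(c{\left(5 \right)},x \right)} - 190\right) = \left(930 - 3554\right) \left(9 \sqrt{25^{2} + \left(- \frac{53}{9}\right)^{2}} - 190\right) = - 2624 \left(9 \sqrt{625 + \frac{2809}{81}} - 190\right) = - 2624 \left(9 \sqrt{\frac{53434}{81}} - 190\right) = - 2624 \left(9 \frac{\sqrt{53434}}{9} - 190\right) = - 2624 \left(\sqrt{53434} - 190\right) = - 2624 \left(-190 + \sqrt{53434}\right) = 498560 - 2624 \sqrt{53434}$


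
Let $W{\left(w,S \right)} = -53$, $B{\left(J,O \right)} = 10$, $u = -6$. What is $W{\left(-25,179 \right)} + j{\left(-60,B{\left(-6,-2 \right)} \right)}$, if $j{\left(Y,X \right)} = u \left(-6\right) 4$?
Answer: $91$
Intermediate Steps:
$j{\left(Y,X \right)} = 144$ ($j{\left(Y,X \right)} = \left(-6\right) \left(-6\right) 4 = 36 \cdot 4 = 144$)
$W{\left(-25,179 \right)} + j{\left(-60,B{\left(-6,-2 \right)} \right)} = -53 + 144 = 91$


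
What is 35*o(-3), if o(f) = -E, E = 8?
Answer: -280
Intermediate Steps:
o(f) = -8 (o(f) = -1*8 = -8)
35*o(-3) = 35*(-8) = -280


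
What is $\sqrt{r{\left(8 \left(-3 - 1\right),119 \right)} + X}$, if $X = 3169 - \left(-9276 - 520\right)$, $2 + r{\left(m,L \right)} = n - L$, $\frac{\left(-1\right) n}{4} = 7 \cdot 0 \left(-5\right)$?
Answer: $26 \sqrt{19} \approx 113.33$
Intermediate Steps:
$n = 0$ ($n = - 4 \cdot 7 \cdot 0 \left(-5\right) = - 4 \cdot 0 \left(-5\right) = \left(-4\right) 0 = 0$)
$r{\left(m,L \right)} = -2 - L$ ($r{\left(m,L \right)} = -2 + \left(0 - L\right) = -2 - L$)
$X = 12965$ ($X = 3169 - -9796 = 3169 + 9796 = 12965$)
$\sqrt{r{\left(8 \left(-3 - 1\right),119 \right)} + X} = \sqrt{\left(-2 - 119\right) + 12965} = \sqrt{-121 + 12965} = \sqrt{12844} = 26 \sqrt{19}$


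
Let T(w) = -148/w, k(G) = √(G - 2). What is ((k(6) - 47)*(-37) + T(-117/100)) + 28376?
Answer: 3529597/117 ≈ 30168.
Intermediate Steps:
k(G) = √(-2 + G)
((k(6) - 47)*(-37) + T(-117/100)) + 28376 = ((√(-2 + 6) - 47)*(-37) - 148/((-117/100))) + 28376 = ((√4 - 47)*(-37) - 148/((-117*1/100))) + 28376 = ((2 - 47)*(-37) - 148/(-117/100)) + 28376 = (-45*(-37) - 148*(-100/117)) + 28376 = (1665 + 14800/117) + 28376 = 209605/117 + 28376 = 3529597/117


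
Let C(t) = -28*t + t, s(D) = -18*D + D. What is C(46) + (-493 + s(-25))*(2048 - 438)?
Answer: -110722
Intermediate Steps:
s(D) = -17*D
C(t) = -27*t
C(46) + (-493 + s(-25))*(2048 - 438) = -27*46 + (-493 - 17*(-25))*(2048 - 438) = -1242 + (-493 + 425)*1610 = -1242 - 68*1610 = -1242 - 109480 = -110722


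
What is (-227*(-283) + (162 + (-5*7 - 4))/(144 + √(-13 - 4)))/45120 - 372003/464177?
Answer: 54102305034733/86928781095744 - 41*I*√17/312125120 ≈ 0.62238 - 5.416e-7*I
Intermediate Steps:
(-227*(-283) + (162 + (-5*7 - 4))/(144 + √(-13 - 4)))/45120 - 372003/464177 = (64241 + (162 + (-35 - 4))/(144 + √(-17)))*(1/45120) - 372003*1/464177 = (64241 + (162 - 39)/(144 + I*√17))*(1/45120) - 372003/464177 = (64241 + 123/(144 + I*√17))*(1/45120) - 372003/464177 = (64241/45120 + 41/(15040*(144 + I*√17))) - 372003/464177 = 13034419297/20943666240 + 41/(15040*(144 + I*√17))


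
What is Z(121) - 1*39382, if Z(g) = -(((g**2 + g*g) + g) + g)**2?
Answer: -871705958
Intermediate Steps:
Z(g) = -(2*g + 2*g**2)**2 (Z(g) = -(((g**2 + g**2) + g) + g)**2 = -((2*g**2 + g) + g)**2 = -((g + 2*g**2) + g)**2 = -(2*g + 2*g**2)**2)
Z(121) - 1*39382 = -4*121**2*(1 + 121)**2 - 1*39382 = -4*14641*122**2 - 39382 = -4*14641*14884 - 39382 = -871666576 - 39382 = -871705958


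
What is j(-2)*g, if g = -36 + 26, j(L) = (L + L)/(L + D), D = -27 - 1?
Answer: -4/3 ≈ -1.3333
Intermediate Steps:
D = -28
j(L) = 2*L/(-28 + L) (j(L) = (L + L)/(L - 28) = (2*L)/(-28 + L) = 2*L/(-28 + L))
g = -10
j(-2)*g = (2*(-2)/(-28 - 2))*(-10) = (2*(-2)/(-30))*(-10) = (2*(-2)*(-1/30))*(-10) = (2/15)*(-10) = -4/3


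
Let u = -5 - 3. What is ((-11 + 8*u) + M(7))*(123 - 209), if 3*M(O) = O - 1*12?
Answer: 19780/3 ≈ 6593.3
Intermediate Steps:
u = -8
M(O) = -4 + O/3 (M(O) = (O - 1*12)/3 = (O - 12)/3 = (-12 + O)/3 = -4 + O/3)
((-11 + 8*u) + M(7))*(123 - 209) = ((-11 + 8*(-8)) + (-4 + (⅓)*7))*(123 - 209) = ((-11 - 64) + (-4 + 7/3))*(-86) = (-75 - 5/3)*(-86) = -230/3*(-86) = 19780/3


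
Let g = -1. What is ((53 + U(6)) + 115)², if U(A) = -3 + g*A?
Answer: 25281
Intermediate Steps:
U(A) = -3 - A
((53 + U(6)) + 115)² = ((53 + (-3 - 1*6)) + 115)² = ((53 + (-3 - 6)) + 115)² = ((53 - 9) + 115)² = (44 + 115)² = 159² = 25281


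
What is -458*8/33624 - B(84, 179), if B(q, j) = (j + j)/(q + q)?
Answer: -263603/117684 ≈ -2.2399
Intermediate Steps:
B(q, j) = j/q (B(q, j) = (2*j)/((2*q)) = (2*j)*(1/(2*q)) = j/q)
-458*8/33624 - B(84, 179) = -458*8/33624 - 179/84 = -3664*1/33624 - 179/84 = -458/4203 - 1*179/84 = -458/4203 - 179/84 = -263603/117684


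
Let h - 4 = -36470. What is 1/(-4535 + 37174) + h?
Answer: -1190213773/32639 ≈ -36466.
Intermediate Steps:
h = -36466 (h = 4 - 36470 = -36466)
1/(-4535 + 37174) + h = 1/(-4535 + 37174) - 36466 = 1/32639 - 36466 = -1190213773/32639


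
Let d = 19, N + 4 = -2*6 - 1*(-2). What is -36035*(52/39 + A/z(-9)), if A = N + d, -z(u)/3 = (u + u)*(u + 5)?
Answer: -10197905/216 ≈ -47213.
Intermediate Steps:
z(u) = -6*u*(5 + u) (z(u) = -3*(u + u)*(u + 5) = -3*2*u*(5 + u) = -6*u*(5 + u))
N = -14 (N = -4 + (-2*6 - 1*(-2)) = -4 + (-12 + 2) = -4 - 10 = -14)
A = 5 (A = -14 + 19 = 5)
-36035*(52/39 + A/z(-9)) = -36035*(52/39 + 5/((-6*(-9)*(5 - 9)))) = -36035*(52*(1/39) + 5/((-6*(-9)*(-4)))) = -36035*(4/3 + 5/(-216)) = -36035*(4/3 + 5*(-1/216)) = -36035*(4/3 - 5/216) = -36035*283/216 = -10197905/216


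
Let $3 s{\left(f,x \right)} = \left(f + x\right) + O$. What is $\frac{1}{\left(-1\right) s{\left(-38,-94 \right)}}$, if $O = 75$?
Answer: $\frac{1}{19} \approx 0.052632$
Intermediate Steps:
$s{\left(f,x \right)} = 25 + \frac{f}{3} + \frac{x}{3}$ ($s{\left(f,x \right)} = \frac{\left(f + x\right) + 75}{3} = \frac{75 + f + x}{3} = 25 + \frac{f}{3} + \frac{x}{3}$)
$\frac{1}{\left(-1\right) s{\left(-38,-94 \right)}} = \frac{1}{\left(-1\right) \left(25 + \frac{1}{3} \left(-38\right) + \frac{1}{3} \left(-94\right)\right)} = \frac{1}{\left(-1\right) \left(25 - \frac{38}{3} - \frac{94}{3}\right)} = \frac{1}{\left(-1\right) \left(-19\right)} = \frac{1}{19}$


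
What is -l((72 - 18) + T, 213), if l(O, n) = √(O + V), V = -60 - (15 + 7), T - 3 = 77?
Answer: -2*√13 ≈ -7.2111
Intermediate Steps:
T = 80 (T = 3 + 77 = 80)
V = -82 (V = -60 - 1*22 = -60 - 22 = -82)
l(O, n) = √(-82 + O) (l(O, n) = √(O - 82) = √(-82 + O))
-l((72 - 18) + T, 213) = -√(-82 + ((72 - 18) + 80)) = -√(-82 + (54 + 80)) = -√(-82 + 134) = -√52 = -2*√13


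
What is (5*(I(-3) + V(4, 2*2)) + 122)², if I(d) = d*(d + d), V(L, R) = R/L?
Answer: 47089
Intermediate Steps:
I(d) = 2*d² (I(d) = d*(2*d) = 2*d²)
(5*(I(-3) + V(4, 2*2)) + 122)² = (5*(2*(-3)² + (2*2)/4) + 122)² = (5*(2*9 + 4*(¼)) + 122)² = (5*(18 + 1) + 122)² = (5*19 + 122)² = (95 + 122)² = 217² = 47089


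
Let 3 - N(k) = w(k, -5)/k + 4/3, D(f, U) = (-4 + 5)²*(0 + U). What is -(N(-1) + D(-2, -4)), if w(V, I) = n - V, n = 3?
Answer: -5/3 ≈ -1.6667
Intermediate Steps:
w(V, I) = 3 - V
D(f, U) = U (D(f, U) = 1²*U = 1*U = U)
N(k) = 5/3 - (3 - k)/k (N(k) = 3 - ((3 - k)/k + 4/3) = 3 - (4/3 + (3 - k)/k) = 3 + (-4/3 - (3 - k)/k) = 5/3 - (3 - k)/k)
-(N(-1) + D(-2, -4)) = -((8/3 - 3/(-1)) - 4) = -((8/3 - 3*(-1)) - 4) = -((8/3 + 3) - 4) = -(17/3 - 4) = -1*5/3 = -5/3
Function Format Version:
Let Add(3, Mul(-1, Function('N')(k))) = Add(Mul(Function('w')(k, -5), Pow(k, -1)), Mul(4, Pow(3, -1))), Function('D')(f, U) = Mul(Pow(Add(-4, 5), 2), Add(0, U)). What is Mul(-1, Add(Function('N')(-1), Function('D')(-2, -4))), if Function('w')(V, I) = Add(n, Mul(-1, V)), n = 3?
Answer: Rational(-5, 3) ≈ -1.6667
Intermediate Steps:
Function('w')(V, I) = Add(3, Mul(-1, V))
Function('D')(f, U) = U (Function('D')(f, U) = Mul(Pow(1, 2), U) = Mul(1, U) = U)
Function('N')(k) = Add(Rational(5, 3), Mul(-1, Pow(k, -1), Add(3, Mul(-1, k)))) (Function('N')(k) = Add(3, Mul(-1, Add(Mul(Add(3, Mul(-1, k)), Pow(k, -1)), Mul(4, Pow(3, -1))))) = Add(3, Mul(-1, Add(Mul(Pow(k, -1), Add(3, Mul(-1, k))), Mul(4, Rational(1, 3))))) = Add(3, Mul(-1, Add(Mul(Pow(k, -1), Add(3, Mul(-1, k))), Rational(4, 3)))) = Add(3, Mul(-1, Add(Rational(4, 3), Mul(Pow(k, -1), Add(3, Mul(-1, k)))))) = Add(3, Add(Rational(-4, 3), Mul(-1, Pow(k, -1), Add(3, Mul(-1, k))))) = Add(Rational(5, 3), Mul(-1, Pow(k, -1), Add(3, Mul(-1, k)))))
Mul(-1, Add(Function('N')(-1), Function('D')(-2, -4))) = Mul(-1, Add(Add(Rational(8, 3), Mul(-3, Pow(-1, -1))), -4)) = Mul(-1, Add(Add(Rational(8, 3), Mul(-3, -1)), -4)) = Mul(-1, Add(Add(Rational(8, 3), 3), -4)) = Mul(-1, Add(Rational(17, 3), -4)) = Mul(-1, Rational(5, 3)) = Rational(-5, 3)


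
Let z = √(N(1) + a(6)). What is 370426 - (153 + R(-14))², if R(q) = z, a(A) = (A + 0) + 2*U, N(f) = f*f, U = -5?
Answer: 347020 - 306*I*√3 ≈ 3.4702e+5 - 530.01*I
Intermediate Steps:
N(f) = f²
a(A) = -10 + A (a(A) = (A + 0) + 2*(-5) = A - 10 = -10 + A)
z = I*√3 (z = √(1² + (-10 + 6)) = √(1 - 4) = √(-3) = I*√3 ≈ 1.732*I)
R(q) = I*√3
370426 - (153 + R(-14))² = 370426 - (153 + I*√3)²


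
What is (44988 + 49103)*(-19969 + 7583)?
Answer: -1165411126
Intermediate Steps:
(44988 + 49103)*(-19969 + 7583) = 94091*(-12386) = -1165411126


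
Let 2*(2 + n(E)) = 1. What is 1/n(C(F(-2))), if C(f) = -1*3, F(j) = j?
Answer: -2/3 ≈ -0.66667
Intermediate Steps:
C(f) = -3
n(E) = -3/2 (n(E) = -2 + (1/2)*1 = -2 + 1/2 = -3/2)
1/n(C(F(-2))) = 1/(-3/2) = -2/3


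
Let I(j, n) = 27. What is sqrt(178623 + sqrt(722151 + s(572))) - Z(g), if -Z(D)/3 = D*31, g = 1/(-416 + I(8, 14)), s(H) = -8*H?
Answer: -93/389 + sqrt(178623 + 5*sqrt(28703)) ≈ 423.40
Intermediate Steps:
g = -1/389 (g = 1/(-416 + 27) = 1/(-389) = -1/389 ≈ -0.0025707)
Z(D) = -93*D (Z(D) = -3*D*31 = -93*D)
sqrt(178623 + sqrt(722151 + s(572))) - Z(g) = sqrt(178623 + sqrt(722151 - 8*572)) - (-93)*(-1)/389 = sqrt(178623 + sqrt(722151 - 4576)) - 1*93/389 = sqrt(178623 + sqrt(717575)) - 93/389 = sqrt(178623 + 5*sqrt(28703)) - 93/389 = -93/389 + sqrt(178623 + 5*sqrt(28703))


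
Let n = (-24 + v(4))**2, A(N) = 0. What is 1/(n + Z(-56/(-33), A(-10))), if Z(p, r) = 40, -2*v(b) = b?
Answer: 1/716 ≈ 0.0013966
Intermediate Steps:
v(b) = -b/2
n = 676 (n = (-24 - 1/2*4)**2 = (-24 - 2)**2 = (-26)**2 = 676)
1/(n + Z(-56/(-33), A(-10))) = 1/(676 + 40) = 1/716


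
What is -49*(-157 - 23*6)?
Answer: 14455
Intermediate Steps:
-49*(-157 - 23*6) = -49*(-157 - 138) = -49*(-295) = 14455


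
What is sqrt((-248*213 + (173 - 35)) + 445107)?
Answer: sqrt(392421) ≈ 626.44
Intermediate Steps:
sqrt((-248*213 + (173 - 35)) + 445107) = sqrt((-52824 + 138) + 445107) = sqrt(-52686 + 445107) = sqrt(392421)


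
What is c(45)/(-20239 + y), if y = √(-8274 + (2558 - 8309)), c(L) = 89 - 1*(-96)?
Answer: -3744215/409631146 - 925*I*√561/409631146 ≈ -0.0091405 - 5.3485e-5*I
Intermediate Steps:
c(L) = 185 (c(L) = 89 + 96 = 185)
y = 5*I*√561 (y = √(-8274 - 5751) = √(-14025) = 5*I*√561 ≈ 118.43*I)
c(45)/(-20239 + y) = 185/(-20239 + 5*I*√561)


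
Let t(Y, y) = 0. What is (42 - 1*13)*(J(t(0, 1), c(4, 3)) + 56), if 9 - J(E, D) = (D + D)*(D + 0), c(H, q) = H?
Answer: 957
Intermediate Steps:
J(E, D) = 9 - 2*D² (J(E, D) = 9 - (D + D)*(D + 0) = 9 - 2*D*D = 9 - 2*D²)
(42 - 1*13)*(J(t(0, 1), c(4, 3)) + 56) = (42 - 1*13)*((9 - 2*4²) + 56) = (42 - 13)*((9 - 2*16) + 56) = 29*((9 - 32) + 56) = 29*(-23 + 56) = 29*33 = 957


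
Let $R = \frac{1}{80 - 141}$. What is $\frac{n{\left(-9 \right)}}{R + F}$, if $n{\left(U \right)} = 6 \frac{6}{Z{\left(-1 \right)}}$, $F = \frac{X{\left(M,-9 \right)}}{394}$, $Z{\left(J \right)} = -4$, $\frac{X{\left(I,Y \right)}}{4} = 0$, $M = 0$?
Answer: $549$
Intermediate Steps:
$X{\left(I,Y \right)} = 0$ ($X{\left(I,Y \right)} = 4 \cdot 0 = 0$)
$F = 0$ ($F = \frac{0}{394} = 0 \cdot \frac{1}{394} = 0$)
$n{\left(U \right)} = -9$ ($n{\left(U \right)} = 6 \frac{6}{-4} = 6 \cdot 6 \left(- \frac{1}{4}\right) = 6 \left(- \frac{3}{2}\right) = -9$)
$R = - \frac{1}{61}$ ($R = \frac{1}{-61} = - \frac{1}{61} \approx -0.016393$)
$\frac{n{\left(-9 \right)}}{R + F} = - \frac{9}{- \frac{1}{61} + 0} = - \frac{9}{- \frac{1}{61}} = \left(-9\right) \left(-61\right) = 549$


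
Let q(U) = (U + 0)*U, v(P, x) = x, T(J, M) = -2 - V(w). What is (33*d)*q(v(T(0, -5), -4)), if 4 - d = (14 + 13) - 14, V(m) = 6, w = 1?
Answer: -4752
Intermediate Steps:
d = -9 (d = 4 - ((14 + 13) - 14) = 4 - (27 - 14) = 4 - 1*13 = 4 - 13 = -9)
T(J, M) = -8 (T(J, M) = -2 - 1*6 = -2 - 6 = -8)
q(U) = U**2 (q(U) = U*U = U**2)
(33*d)*q(v(T(0, -5), -4)) = (33*(-9))*(-4)**2 = -297*16 = -4752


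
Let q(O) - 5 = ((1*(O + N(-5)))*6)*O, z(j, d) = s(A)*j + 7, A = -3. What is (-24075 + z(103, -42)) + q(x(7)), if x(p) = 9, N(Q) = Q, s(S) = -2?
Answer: -24053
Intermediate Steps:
z(j, d) = 7 - 2*j (z(j, d) = -2*j + 7 = 7 - 2*j)
q(O) = 5 + O*(-30 + 6*O) (q(O) = 5 + ((1*(O - 5))*6)*O = 5 + ((1*(-5 + O))*6)*O = 5 + ((-5 + O)*6)*O = 5 + (-30 + 6*O)*O = 5 + O*(-30 + 6*O))
(-24075 + z(103, -42)) + q(x(7)) = (-24075 + (7 - 2*103)) + (5 - 30*9 + 6*9**2) = (-24075 + (7 - 206)) + (5 - 270 + 6*81) = (-24075 - 199) + (5 - 270 + 486) = -24274 + 221 = -24053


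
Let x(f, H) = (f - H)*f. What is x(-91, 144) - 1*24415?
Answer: -3030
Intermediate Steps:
x(f, H) = f*(f - H)
x(-91, 144) - 1*24415 = -91*(-91 - 1*144) - 1*24415 = -91*(-91 - 144) - 24415 = -91*(-235) - 24415 = 21385 - 24415 = -3030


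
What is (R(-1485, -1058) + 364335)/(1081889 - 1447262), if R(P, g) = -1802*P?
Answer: -1013435/121791 ≈ -8.3211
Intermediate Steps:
(R(-1485, -1058) + 364335)/(1081889 - 1447262) = (-1802*(-1485) + 364335)/(1081889 - 1447262) = (2675970 + 364335)/(-365373) = 3040305*(-1/365373) = -1013435/121791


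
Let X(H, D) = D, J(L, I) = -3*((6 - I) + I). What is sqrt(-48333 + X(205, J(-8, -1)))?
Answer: I*sqrt(48351) ≈ 219.89*I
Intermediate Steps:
J(L, I) = -18 (J(L, I) = -3*6 = -18)
sqrt(-48333 + X(205, J(-8, -1))) = sqrt(-48333 - 18) = sqrt(-48351) = I*sqrt(48351)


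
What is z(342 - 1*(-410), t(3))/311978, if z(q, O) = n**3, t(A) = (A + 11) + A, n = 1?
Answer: 1/311978 ≈ 3.2054e-6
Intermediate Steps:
t(A) = 11 + 2*A (t(A) = (11 + A) + A = 11 + 2*A)
z(q, O) = 1 (z(q, O) = 1**3 = 1)
z(342 - 1*(-410), t(3))/311978 = 1/311978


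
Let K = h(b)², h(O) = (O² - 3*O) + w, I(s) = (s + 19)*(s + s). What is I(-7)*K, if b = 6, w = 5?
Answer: -88872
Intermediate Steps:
I(s) = 2*s*(19 + s) (I(s) = (19 + s)*(2*s) = 2*s*(19 + s))
h(O) = 5 + O² - 3*O (h(O) = (O² - 3*O) + 5 = 5 + O² - 3*O)
K = 529 (K = (5 + 6² - 3*6)² = (5 + 36 - 18)² = 23² = 529)
I(-7)*K = (2*(-7)*(19 - 7))*529 = (2*(-7)*12)*529 = -168*529 = -88872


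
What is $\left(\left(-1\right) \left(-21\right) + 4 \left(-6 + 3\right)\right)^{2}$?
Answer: $81$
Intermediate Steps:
$\left(\left(-1\right) \left(-21\right) + 4 \left(-6 + 3\right)\right)^{2} = \left(21 + 4 \left(-3\right)\right)^{2} = \left(21 - 12\right)^{2} = 9^{2} = 81$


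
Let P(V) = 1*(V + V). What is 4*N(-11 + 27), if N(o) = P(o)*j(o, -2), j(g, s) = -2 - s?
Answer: 0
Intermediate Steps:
P(V) = 2*V (P(V) = 1*(2*V) = 2*V)
N(o) = 0 (N(o) = (2*o)*(-2 - 1*(-2)) = (2*o)*(-2 + 2) = (2*o)*0 = 0)
4*N(-11 + 27) = 4*0 = 0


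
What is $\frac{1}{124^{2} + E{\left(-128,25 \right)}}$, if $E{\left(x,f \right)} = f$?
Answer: $\frac{1}{15401} \approx 6.4931 \cdot 10^{-5}$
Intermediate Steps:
$\frac{1}{124^{2} + E{\left(-128,25 \right)}} = \frac{1}{124^{2} + 25} = \frac{1}{15376 + 25} = \frac{1}{15401}$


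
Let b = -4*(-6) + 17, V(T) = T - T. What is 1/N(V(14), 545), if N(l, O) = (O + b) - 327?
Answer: 1/259 ≈ 0.0038610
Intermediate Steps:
V(T) = 0
b = 41 (b = 24 + 17 = 41)
N(l, O) = -286 + O (N(l, O) = (O + 41) - 327 = (41 + O) - 327 = -286 + O)
1/N(V(14), 545) = 1/(-286 + 545) = 1/259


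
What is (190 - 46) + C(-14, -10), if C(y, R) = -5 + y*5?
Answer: 69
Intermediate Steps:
C(y, R) = -5 + 5*y
(190 - 46) + C(-14, -10) = (190 - 46) + (-5 + 5*(-14)) = 144 + (-5 - 70) = 144 - 75 = 69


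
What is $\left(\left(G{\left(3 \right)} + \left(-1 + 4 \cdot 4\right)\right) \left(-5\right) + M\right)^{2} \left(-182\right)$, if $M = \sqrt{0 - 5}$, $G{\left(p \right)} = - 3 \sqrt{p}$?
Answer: $- 182 \left(-75 + 15 \sqrt{3} + i \sqrt{5}\right)^{2} \approx -4.3642 \cdot 10^{5} + 39898.0 i$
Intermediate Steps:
$M = i \sqrt{5}$ ($M = \sqrt{-5} = i \sqrt{5} \approx 2.2361 i$)
$\left(\left(G{\left(3 \right)} + \left(-1 + 4 \cdot 4\right)\right) \left(-5\right) + M\right)^{2} \left(-182\right) = \left(\left(- 3 \sqrt{3} + \left(-1 + 4 \cdot 4\right)\right) \left(-5\right) + i \sqrt{5}\right)^{2} \left(-182\right) = \left(\left(- 3 \sqrt{3} + \left(-1 + 16\right)\right) \left(-5\right) + i \sqrt{5}\right)^{2} \left(-182\right) = \left(\left(- 3 \sqrt{3} + 15\right) \left(-5\right) + i \sqrt{5}\right)^{2} \left(-182\right) = \left(\left(15 - 3 \sqrt{3}\right) \left(-5\right) + i \sqrt{5}\right)^{2} \left(-182\right) = \left(\left(-75 + 15 \sqrt{3}\right) + i \sqrt{5}\right)^{2} \left(-182\right) = \left(-75 + 15 \sqrt{3} + i \sqrt{5}\right)^{2} \left(-182\right) = - 182 \left(-75 + 15 \sqrt{3} + i \sqrt{5}\right)^{2}$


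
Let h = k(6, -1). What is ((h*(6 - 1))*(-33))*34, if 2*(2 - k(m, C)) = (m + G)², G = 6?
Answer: 392700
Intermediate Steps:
k(m, C) = 2 - (6 + m)²/2 (k(m, C) = 2 - (m + 6)²/2 = 2 - (6 + m)²/2)
h = -70 (h = 2 - (6 + 6)²/2 = 2 - ½*12² = 2 - ½*144 = 2 - 72 = -70)
((h*(6 - 1))*(-33))*34 = (-70*(6 - 1)*(-33))*34 = (-70*5*(-33))*34 = -350*(-33)*34 = 11550*34 = 392700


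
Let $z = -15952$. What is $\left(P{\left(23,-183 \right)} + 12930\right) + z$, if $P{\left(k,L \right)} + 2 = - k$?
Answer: $-3047$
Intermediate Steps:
$P{\left(k,L \right)} = -2 - k$
$\left(P{\left(23,-183 \right)} + 12930\right) + z = \left(\left(-2 - 23\right) + 12930\right) - 15952 = \left(-25 + 12930\right) - 15952 = 12905 - 15952 = -3047$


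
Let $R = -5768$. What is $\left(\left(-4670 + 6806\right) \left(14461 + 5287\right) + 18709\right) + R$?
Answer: $42194669$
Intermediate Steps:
$\left(\left(-4670 + 6806\right) \left(14461 + 5287\right) + 18709\right) + R = \left(\left(-4670 + 6806\right) \left(14461 + 5287\right) + 18709\right) - 5768 = \left(2136 \cdot 19748 + 18709\right) - 5768 = \left(42181728 + 18709\right) - 5768 = 42200437 - 5768 = 42194669$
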